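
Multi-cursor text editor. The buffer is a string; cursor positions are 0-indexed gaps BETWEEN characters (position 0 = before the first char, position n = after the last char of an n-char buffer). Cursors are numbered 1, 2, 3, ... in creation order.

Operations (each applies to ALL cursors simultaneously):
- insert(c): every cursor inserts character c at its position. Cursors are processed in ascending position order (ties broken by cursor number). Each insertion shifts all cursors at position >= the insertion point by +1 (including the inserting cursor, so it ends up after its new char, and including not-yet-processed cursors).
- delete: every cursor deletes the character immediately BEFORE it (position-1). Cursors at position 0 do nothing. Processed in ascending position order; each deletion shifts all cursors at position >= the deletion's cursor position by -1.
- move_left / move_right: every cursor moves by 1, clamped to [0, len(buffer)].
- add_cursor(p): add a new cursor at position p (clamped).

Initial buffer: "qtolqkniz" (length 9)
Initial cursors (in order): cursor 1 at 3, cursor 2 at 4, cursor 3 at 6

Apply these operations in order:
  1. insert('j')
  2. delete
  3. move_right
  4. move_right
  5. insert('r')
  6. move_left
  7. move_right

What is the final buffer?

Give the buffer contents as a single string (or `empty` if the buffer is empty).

Answer: qtolqrkrnirz

Derivation:
After op 1 (insert('j')): buffer="qtojljqkjniz" (len 12), cursors c1@4 c2@6 c3@9, authorship ...1.2..3...
After op 2 (delete): buffer="qtolqkniz" (len 9), cursors c1@3 c2@4 c3@6, authorship .........
After op 3 (move_right): buffer="qtolqkniz" (len 9), cursors c1@4 c2@5 c3@7, authorship .........
After op 4 (move_right): buffer="qtolqkniz" (len 9), cursors c1@5 c2@6 c3@8, authorship .........
After op 5 (insert('r')): buffer="qtolqrkrnirz" (len 12), cursors c1@6 c2@8 c3@11, authorship .....1.2..3.
After op 6 (move_left): buffer="qtolqrkrnirz" (len 12), cursors c1@5 c2@7 c3@10, authorship .....1.2..3.
After op 7 (move_right): buffer="qtolqrkrnirz" (len 12), cursors c1@6 c2@8 c3@11, authorship .....1.2..3.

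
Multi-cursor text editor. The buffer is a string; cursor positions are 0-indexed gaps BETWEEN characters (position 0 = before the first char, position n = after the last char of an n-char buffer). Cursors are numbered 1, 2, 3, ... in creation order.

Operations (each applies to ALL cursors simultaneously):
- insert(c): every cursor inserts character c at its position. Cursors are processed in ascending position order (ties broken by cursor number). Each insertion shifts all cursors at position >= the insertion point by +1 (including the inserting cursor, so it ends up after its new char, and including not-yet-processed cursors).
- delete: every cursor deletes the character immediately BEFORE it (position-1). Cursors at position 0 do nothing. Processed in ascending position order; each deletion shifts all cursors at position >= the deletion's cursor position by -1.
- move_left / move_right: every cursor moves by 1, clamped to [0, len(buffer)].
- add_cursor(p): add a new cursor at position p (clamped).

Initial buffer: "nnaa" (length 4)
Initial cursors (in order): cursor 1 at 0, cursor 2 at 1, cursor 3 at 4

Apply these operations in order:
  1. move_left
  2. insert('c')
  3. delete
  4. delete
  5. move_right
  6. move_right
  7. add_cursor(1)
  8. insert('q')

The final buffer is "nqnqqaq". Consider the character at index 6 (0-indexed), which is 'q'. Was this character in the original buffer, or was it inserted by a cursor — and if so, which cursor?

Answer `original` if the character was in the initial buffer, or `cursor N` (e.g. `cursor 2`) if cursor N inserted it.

After op 1 (move_left): buffer="nnaa" (len 4), cursors c1@0 c2@0 c3@3, authorship ....
After op 2 (insert('c')): buffer="ccnnaca" (len 7), cursors c1@2 c2@2 c3@6, authorship 12...3.
After op 3 (delete): buffer="nnaa" (len 4), cursors c1@0 c2@0 c3@3, authorship ....
After op 4 (delete): buffer="nna" (len 3), cursors c1@0 c2@0 c3@2, authorship ...
After op 5 (move_right): buffer="nna" (len 3), cursors c1@1 c2@1 c3@3, authorship ...
After op 6 (move_right): buffer="nna" (len 3), cursors c1@2 c2@2 c3@3, authorship ...
After op 7 (add_cursor(1)): buffer="nna" (len 3), cursors c4@1 c1@2 c2@2 c3@3, authorship ...
After op 8 (insert('q')): buffer="nqnqqaq" (len 7), cursors c4@2 c1@5 c2@5 c3@7, authorship .4.12.3
Authorship (.=original, N=cursor N): . 4 . 1 2 . 3
Index 6: author = 3

Answer: cursor 3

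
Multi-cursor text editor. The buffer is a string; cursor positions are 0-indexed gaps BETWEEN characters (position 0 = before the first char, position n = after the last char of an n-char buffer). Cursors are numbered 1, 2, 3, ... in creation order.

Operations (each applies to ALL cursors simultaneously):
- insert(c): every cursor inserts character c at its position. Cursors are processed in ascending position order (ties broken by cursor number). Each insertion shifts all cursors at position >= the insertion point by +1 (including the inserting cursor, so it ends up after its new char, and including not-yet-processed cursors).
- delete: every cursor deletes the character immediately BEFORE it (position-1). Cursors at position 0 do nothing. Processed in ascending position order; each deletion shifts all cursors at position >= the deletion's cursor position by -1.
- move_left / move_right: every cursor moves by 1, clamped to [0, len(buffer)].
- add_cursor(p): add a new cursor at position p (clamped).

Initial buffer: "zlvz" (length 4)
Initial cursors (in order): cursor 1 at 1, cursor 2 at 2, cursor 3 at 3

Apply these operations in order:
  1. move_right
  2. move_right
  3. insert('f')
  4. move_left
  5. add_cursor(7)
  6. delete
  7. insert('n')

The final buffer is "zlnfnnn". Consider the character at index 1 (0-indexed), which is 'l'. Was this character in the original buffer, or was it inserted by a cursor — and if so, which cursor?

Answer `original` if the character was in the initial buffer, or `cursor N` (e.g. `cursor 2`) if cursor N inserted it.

Answer: original

Derivation:
After op 1 (move_right): buffer="zlvz" (len 4), cursors c1@2 c2@3 c3@4, authorship ....
After op 2 (move_right): buffer="zlvz" (len 4), cursors c1@3 c2@4 c3@4, authorship ....
After op 3 (insert('f')): buffer="zlvfzff" (len 7), cursors c1@4 c2@7 c3@7, authorship ...1.23
After op 4 (move_left): buffer="zlvfzff" (len 7), cursors c1@3 c2@6 c3@6, authorship ...1.23
After op 5 (add_cursor(7)): buffer="zlvfzff" (len 7), cursors c1@3 c2@6 c3@6 c4@7, authorship ...1.23
After op 6 (delete): buffer="zlf" (len 3), cursors c1@2 c2@3 c3@3 c4@3, authorship ..1
After op 7 (insert('n')): buffer="zlnfnnn" (len 7), cursors c1@3 c2@7 c3@7 c4@7, authorship ..11234
Authorship (.=original, N=cursor N): . . 1 1 2 3 4
Index 1: author = original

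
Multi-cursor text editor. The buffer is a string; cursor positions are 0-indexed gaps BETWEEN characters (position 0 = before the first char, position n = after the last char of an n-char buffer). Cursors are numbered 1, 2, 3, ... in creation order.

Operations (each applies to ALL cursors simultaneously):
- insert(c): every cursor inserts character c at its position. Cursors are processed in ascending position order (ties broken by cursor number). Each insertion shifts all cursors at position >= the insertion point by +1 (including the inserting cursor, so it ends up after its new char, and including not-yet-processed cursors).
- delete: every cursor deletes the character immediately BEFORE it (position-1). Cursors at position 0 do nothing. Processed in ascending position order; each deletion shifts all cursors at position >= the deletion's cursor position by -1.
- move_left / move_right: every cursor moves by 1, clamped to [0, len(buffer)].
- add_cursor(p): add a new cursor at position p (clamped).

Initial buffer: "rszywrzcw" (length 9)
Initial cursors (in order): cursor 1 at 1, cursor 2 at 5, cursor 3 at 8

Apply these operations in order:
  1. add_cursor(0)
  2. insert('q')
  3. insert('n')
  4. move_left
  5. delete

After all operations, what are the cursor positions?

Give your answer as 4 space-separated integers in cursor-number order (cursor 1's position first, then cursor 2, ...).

After op 1 (add_cursor(0)): buffer="rszywrzcw" (len 9), cursors c4@0 c1@1 c2@5 c3@8, authorship .........
After op 2 (insert('q')): buffer="qrqszywqrzcqw" (len 13), cursors c4@1 c1@3 c2@8 c3@12, authorship 4.1....2...3.
After op 3 (insert('n')): buffer="qnrqnszywqnrzcqnw" (len 17), cursors c4@2 c1@5 c2@11 c3@16, authorship 44.11....22...33.
After op 4 (move_left): buffer="qnrqnszywqnrzcqnw" (len 17), cursors c4@1 c1@4 c2@10 c3@15, authorship 44.11....22...33.
After op 5 (delete): buffer="nrnszywnrzcnw" (len 13), cursors c4@0 c1@2 c2@7 c3@11, authorship 4.1....2...3.

Answer: 2 7 11 0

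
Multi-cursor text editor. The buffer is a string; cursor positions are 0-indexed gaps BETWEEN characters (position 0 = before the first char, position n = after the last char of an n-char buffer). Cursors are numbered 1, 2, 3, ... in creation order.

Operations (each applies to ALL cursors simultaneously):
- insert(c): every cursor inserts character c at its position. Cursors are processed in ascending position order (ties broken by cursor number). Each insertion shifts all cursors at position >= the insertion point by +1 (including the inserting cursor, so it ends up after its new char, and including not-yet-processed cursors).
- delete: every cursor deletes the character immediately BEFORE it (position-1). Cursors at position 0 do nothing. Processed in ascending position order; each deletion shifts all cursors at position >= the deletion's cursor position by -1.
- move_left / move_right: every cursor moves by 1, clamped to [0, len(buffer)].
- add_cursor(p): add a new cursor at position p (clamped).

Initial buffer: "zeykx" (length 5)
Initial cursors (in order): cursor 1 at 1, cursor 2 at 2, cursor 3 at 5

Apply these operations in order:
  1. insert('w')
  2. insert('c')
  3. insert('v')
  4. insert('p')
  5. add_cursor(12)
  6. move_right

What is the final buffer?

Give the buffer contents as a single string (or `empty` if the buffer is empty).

After op 1 (insert('w')): buffer="zwewykxw" (len 8), cursors c1@2 c2@4 c3@8, authorship .1.2...3
After op 2 (insert('c')): buffer="zwcewcykxwc" (len 11), cursors c1@3 c2@6 c3@11, authorship .11.22...33
After op 3 (insert('v')): buffer="zwcvewcvykxwcv" (len 14), cursors c1@4 c2@8 c3@14, authorship .111.222...333
After op 4 (insert('p')): buffer="zwcvpewcvpykxwcvp" (len 17), cursors c1@5 c2@10 c3@17, authorship .1111.2222...3333
After op 5 (add_cursor(12)): buffer="zwcvpewcvpykxwcvp" (len 17), cursors c1@5 c2@10 c4@12 c3@17, authorship .1111.2222...3333
After op 6 (move_right): buffer="zwcvpewcvpykxwcvp" (len 17), cursors c1@6 c2@11 c4@13 c3@17, authorship .1111.2222...3333

Answer: zwcvpewcvpykxwcvp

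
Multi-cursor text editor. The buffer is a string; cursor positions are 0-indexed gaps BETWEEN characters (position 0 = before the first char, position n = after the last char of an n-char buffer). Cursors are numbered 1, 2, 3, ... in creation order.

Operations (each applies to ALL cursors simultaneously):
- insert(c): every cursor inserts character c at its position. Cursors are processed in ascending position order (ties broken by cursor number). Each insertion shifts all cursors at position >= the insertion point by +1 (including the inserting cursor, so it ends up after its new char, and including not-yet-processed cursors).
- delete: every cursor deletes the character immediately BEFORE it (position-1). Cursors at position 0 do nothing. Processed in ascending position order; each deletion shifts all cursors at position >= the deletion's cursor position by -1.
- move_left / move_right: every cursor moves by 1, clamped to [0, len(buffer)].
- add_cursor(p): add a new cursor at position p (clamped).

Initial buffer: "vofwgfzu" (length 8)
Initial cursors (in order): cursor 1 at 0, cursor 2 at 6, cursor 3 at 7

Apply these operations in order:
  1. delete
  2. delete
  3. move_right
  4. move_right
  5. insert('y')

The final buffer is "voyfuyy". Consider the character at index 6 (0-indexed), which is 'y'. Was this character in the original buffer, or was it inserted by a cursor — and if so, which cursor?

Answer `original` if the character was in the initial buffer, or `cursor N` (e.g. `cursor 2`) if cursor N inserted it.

After op 1 (delete): buffer="vofwgu" (len 6), cursors c1@0 c2@5 c3@5, authorship ......
After op 2 (delete): buffer="vofu" (len 4), cursors c1@0 c2@3 c3@3, authorship ....
After op 3 (move_right): buffer="vofu" (len 4), cursors c1@1 c2@4 c3@4, authorship ....
After op 4 (move_right): buffer="vofu" (len 4), cursors c1@2 c2@4 c3@4, authorship ....
After op 5 (insert('y')): buffer="voyfuyy" (len 7), cursors c1@3 c2@7 c3@7, authorship ..1..23
Authorship (.=original, N=cursor N): . . 1 . . 2 3
Index 6: author = 3

Answer: cursor 3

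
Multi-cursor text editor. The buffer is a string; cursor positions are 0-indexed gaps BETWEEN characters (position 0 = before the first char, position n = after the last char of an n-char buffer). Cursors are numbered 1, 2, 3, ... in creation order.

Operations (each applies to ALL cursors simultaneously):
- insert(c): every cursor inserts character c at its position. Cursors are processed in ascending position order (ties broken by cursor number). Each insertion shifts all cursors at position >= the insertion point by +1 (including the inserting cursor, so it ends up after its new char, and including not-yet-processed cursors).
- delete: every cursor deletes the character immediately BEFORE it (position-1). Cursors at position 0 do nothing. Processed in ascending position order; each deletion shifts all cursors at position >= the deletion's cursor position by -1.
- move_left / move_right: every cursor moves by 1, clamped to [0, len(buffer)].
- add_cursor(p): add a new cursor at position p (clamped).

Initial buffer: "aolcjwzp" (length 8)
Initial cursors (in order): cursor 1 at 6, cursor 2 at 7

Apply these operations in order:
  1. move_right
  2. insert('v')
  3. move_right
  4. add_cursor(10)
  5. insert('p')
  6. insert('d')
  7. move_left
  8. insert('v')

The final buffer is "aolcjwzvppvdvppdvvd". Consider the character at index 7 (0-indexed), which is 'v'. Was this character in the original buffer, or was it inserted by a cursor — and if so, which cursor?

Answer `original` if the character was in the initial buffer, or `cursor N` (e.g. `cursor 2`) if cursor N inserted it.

After op 1 (move_right): buffer="aolcjwzp" (len 8), cursors c1@7 c2@8, authorship ........
After op 2 (insert('v')): buffer="aolcjwzvpv" (len 10), cursors c1@8 c2@10, authorship .......1.2
After op 3 (move_right): buffer="aolcjwzvpv" (len 10), cursors c1@9 c2@10, authorship .......1.2
After op 4 (add_cursor(10)): buffer="aolcjwzvpv" (len 10), cursors c1@9 c2@10 c3@10, authorship .......1.2
After op 5 (insert('p')): buffer="aolcjwzvppvpp" (len 13), cursors c1@10 c2@13 c3@13, authorship .......1.1223
After op 6 (insert('d')): buffer="aolcjwzvppdvppdd" (len 16), cursors c1@11 c2@16 c3@16, authorship .......1.1122323
After op 7 (move_left): buffer="aolcjwzvppdvppdd" (len 16), cursors c1@10 c2@15 c3@15, authorship .......1.1122323
After op 8 (insert('v')): buffer="aolcjwzvppvdvppdvvd" (len 19), cursors c1@11 c2@18 c3@18, authorship .......1.1112232233
Authorship (.=original, N=cursor N): . . . . . . . 1 . 1 1 1 2 2 3 2 2 3 3
Index 7: author = 1

Answer: cursor 1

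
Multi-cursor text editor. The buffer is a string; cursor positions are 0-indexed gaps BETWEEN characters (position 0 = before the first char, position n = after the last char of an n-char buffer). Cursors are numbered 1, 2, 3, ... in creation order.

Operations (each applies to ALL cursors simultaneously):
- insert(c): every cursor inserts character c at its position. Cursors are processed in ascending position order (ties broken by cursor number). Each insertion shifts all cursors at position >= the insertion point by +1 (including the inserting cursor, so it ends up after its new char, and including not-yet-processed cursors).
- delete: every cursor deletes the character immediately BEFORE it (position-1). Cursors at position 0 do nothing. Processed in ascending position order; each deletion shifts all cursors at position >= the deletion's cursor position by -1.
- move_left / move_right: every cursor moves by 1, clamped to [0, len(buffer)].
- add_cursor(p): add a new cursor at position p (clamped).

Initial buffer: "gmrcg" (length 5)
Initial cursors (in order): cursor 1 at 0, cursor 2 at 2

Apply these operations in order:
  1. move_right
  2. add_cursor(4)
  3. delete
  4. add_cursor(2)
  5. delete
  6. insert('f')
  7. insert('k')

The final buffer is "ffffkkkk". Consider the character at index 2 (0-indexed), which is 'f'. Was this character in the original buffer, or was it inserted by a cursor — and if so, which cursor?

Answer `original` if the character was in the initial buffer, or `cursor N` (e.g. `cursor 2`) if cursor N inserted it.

After op 1 (move_right): buffer="gmrcg" (len 5), cursors c1@1 c2@3, authorship .....
After op 2 (add_cursor(4)): buffer="gmrcg" (len 5), cursors c1@1 c2@3 c3@4, authorship .....
After op 3 (delete): buffer="mg" (len 2), cursors c1@0 c2@1 c3@1, authorship ..
After op 4 (add_cursor(2)): buffer="mg" (len 2), cursors c1@0 c2@1 c3@1 c4@2, authorship ..
After op 5 (delete): buffer="" (len 0), cursors c1@0 c2@0 c3@0 c4@0, authorship 
After op 6 (insert('f')): buffer="ffff" (len 4), cursors c1@4 c2@4 c3@4 c4@4, authorship 1234
After op 7 (insert('k')): buffer="ffffkkkk" (len 8), cursors c1@8 c2@8 c3@8 c4@8, authorship 12341234
Authorship (.=original, N=cursor N): 1 2 3 4 1 2 3 4
Index 2: author = 3

Answer: cursor 3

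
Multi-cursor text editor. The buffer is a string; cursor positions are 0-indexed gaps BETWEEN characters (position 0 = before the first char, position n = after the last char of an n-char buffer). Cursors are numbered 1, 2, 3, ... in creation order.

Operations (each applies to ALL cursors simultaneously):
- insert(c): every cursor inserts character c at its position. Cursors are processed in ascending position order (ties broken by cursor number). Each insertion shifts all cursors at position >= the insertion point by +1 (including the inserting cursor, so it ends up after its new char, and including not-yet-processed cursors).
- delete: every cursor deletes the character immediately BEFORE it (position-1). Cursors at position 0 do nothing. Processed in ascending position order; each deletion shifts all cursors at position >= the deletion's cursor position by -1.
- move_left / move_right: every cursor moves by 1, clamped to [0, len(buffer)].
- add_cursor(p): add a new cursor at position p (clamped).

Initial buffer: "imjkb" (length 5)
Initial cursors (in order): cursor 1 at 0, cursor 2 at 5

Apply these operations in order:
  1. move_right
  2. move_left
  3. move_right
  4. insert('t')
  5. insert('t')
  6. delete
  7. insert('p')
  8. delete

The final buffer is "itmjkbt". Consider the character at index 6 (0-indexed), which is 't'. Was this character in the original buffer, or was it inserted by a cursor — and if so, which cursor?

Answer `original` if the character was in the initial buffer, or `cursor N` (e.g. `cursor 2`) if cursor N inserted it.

After op 1 (move_right): buffer="imjkb" (len 5), cursors c1@1 c2@5, authorship .....
After op 2 (move_left): buffer="imjkb" (len 5), cursors c1@0 c2@4, authorship .....
After op 3 (move_right): buffer="imjkb" (len 5), cursors c1@1 c2@5, authorship .....
After op 4 (insert('t')): buffer="itmjkbt" (len 7), cursors c1@2 c2@7, authorship .1....2
After op 5 (insert('t')): buffer="ittmjkbtt" (len 9), cursors c1@3 c2@9, authorship .11....22
After op 6 (delete): buffer="itmjkbt" (len 7), cursors c1@2 c2@7, authorship .1....2
After op 7 (insert('p')): buffer="itpmjkbtp" (len 9), cursors c1@3 c2@9, authorship .11....22
After op 8 (delete): buffer="itmjkbt" (len 7), cursors c1@2 c2@7, authorship .1....2
Authorship (.=original, N=cursor N): . 1 . . . . 2
Index 6: author = 2

Answer: cursor 2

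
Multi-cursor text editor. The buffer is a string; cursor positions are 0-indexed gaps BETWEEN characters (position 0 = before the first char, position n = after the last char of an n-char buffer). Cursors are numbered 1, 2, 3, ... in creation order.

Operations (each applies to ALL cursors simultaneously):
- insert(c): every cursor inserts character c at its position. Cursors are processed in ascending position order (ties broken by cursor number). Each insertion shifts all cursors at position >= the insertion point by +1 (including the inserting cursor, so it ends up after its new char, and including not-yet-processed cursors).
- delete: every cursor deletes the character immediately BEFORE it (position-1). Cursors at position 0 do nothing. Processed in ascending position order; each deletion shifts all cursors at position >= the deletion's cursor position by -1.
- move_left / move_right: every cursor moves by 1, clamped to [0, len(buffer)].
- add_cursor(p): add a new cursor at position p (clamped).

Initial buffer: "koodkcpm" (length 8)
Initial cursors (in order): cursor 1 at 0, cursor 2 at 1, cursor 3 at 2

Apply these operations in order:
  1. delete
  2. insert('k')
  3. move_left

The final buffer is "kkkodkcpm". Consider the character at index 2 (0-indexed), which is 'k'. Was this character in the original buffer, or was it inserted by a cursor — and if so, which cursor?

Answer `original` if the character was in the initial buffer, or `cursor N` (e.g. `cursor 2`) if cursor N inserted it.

After op 1 (delete): buffer="odkcpm" (len 6), cursors c1@0 c2@0 c3@0, authorship ......
After op 2 (insert('k')): buffer="kkkodkcpm" (len 9), cursors c1@3 c2@3 c3@3, authorship 123......
After op 3 (move_left): buffer="kkkodkcpm" (len 9), cursors c1@2 c2@2 c3@2, authorship 123......
Authorship (.=original, N=cursor N): 1 2 3 . . . . . .
Index 2: author = 3

Answer: cursor 3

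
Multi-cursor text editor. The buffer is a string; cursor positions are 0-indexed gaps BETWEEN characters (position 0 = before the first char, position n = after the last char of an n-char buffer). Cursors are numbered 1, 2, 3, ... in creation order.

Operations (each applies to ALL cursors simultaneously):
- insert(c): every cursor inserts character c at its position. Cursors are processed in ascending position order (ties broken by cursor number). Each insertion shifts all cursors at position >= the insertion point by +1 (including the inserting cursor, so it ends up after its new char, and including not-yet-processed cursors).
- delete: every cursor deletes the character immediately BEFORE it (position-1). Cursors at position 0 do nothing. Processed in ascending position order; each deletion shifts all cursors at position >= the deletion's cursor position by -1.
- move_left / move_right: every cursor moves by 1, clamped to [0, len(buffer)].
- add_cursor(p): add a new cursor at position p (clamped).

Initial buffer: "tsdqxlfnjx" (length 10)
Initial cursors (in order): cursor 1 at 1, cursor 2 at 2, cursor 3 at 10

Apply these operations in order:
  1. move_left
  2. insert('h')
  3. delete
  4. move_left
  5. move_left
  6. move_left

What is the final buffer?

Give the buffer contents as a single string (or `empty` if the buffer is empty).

Answer: tsdqxlfnjx

Derivation:
After op 1 (move_left): buffer="tsdqxlfnjx" (len 10), cursors c1@0 c2@1 c3@9, authorship ..........
After op 2 (insert('h')): buffer="hthsdqxlfnjhx" (len 13), cursors c1@1 c2@3 c3@12, authorship 1.2........3.
After op 3 (delete): buffer="tsdqxlfnjx" (len 10), cursors c1@0 c2@1 c3@9, authorship ..........
After op 4 (move_left): buffer="tsdqxlfnjx" (len 10), cursors c1@0 c2@0 c3@8, authorship ..........
After op 5 (move_left): buffer="tsdqxlfnjx" (len 10), cursors c1@0 c2@0 c3@7, authorship ..........
After op 6 (move_left): buffer="tsdqxlfnjx" (len 10), cursors c1@0 c2@0 c3@6, authorship ..........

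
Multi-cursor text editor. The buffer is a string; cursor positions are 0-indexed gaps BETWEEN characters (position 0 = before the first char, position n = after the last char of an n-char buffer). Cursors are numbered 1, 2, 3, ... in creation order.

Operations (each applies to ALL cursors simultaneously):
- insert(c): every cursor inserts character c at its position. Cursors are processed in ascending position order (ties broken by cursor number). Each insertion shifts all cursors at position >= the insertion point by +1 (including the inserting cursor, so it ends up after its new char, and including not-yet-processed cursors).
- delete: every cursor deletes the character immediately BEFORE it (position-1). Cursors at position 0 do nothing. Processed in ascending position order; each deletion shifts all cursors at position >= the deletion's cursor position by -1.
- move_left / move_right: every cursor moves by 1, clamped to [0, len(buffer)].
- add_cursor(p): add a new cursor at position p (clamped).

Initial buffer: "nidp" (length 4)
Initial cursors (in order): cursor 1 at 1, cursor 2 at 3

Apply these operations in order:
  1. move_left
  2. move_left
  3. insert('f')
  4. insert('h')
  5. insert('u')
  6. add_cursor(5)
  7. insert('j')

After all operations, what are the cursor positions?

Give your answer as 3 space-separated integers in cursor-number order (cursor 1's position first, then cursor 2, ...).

Answer: 4 10 7

Derivation:
After op 1 (move_left): buffer="nidp" (len 4), cursors c1@0 c2@2, authorship ....
After op 2 (move_left): buffer="nidp" (len 4), cursors c1@0 c2@1, authorship ....
After op 3 (insert('f')): buffer="fnfidp" (len 6), cursors c1@1 c2@3, authorship 1.2...
After op 4 (insert('h')): buffer="fhnfhidp" (len 8), cursors c1@2 c2@5, authorship 11.22...
After op 5 (insert('u')): buffer="fhunfhuidp" (len 10), cursors c1@3 c2@7, authorship 111.222...
After op 6 (add_cursor(5)): buffer="fhunfhuidp" (len 10), cursors c1@3 c3@5 c2@7, authorship 111.222...
After op 7 (insert('j')): buffer="fhujnfjhujidp" (len 13), cursors c1@4 c3@7 c2@10, authorship 1111.23222...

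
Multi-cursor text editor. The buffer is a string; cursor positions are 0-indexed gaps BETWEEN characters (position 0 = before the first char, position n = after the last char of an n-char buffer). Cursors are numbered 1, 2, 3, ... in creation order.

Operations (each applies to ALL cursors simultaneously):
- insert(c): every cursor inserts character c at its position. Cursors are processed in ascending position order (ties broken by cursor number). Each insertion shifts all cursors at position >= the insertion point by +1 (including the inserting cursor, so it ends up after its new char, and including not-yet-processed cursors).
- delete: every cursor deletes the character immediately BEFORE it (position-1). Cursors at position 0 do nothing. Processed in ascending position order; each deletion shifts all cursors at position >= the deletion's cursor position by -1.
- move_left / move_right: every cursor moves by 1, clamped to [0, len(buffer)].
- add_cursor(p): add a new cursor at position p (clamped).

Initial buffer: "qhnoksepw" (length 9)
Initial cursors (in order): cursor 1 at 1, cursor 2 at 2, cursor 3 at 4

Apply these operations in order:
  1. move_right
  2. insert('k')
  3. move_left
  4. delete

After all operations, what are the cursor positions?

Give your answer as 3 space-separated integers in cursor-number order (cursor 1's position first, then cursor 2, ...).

After op 1 (move_right): buffer="qhnoksepw" (len 9), cursors c1@2 c2@3 c3@5, authorship .........
After op 2 (insert('k')): buffer="qhknkokksepw" (len 12), cursors c1@3 c2@5 c3@8, authorship ..1.2..3....
After op 3 (move_left): buffer="qhknkokksepw" (len 12), cursors c1@2 c2@4 c3@7, authorship ..1.2..3....
After op 4 (delete): buffer="qkkoksepw" (len 9), cursors c1@1 c2@2 c3@4, authorship .12.3....

Answer: 1 2 4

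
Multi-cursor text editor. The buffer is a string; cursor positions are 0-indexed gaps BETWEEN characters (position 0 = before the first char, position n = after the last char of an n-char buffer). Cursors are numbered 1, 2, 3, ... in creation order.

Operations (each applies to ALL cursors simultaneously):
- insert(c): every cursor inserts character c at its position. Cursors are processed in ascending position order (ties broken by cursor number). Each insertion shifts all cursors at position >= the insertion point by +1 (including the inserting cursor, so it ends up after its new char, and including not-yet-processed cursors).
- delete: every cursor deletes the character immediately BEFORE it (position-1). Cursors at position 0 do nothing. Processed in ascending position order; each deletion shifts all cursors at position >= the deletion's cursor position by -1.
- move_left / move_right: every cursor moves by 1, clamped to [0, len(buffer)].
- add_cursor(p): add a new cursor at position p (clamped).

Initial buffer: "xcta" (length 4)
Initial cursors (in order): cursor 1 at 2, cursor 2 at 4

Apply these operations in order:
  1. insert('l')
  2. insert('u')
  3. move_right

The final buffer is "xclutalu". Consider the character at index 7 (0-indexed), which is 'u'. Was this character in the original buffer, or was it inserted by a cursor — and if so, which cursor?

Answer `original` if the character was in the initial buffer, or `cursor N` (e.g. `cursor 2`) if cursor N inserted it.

Answer: cursor 2

Derivation:
After op 1 (insert('l')): buffer="xcltal" (len 6), cursors c1@3 c2@6, authorship ..1..2
After op 2 (insert('u')): buffer="xclutalu" (len 8), cursors c1@4 c2@8, authorship ..11..22
After op 3 (move_right): buffer="xclutalu" (len 8), cursors c1@5 c2@8, authorship ..11..22
Authorship (.=original, N=cursor N): . . 1 1 . . 2 2
Index 7: author = 2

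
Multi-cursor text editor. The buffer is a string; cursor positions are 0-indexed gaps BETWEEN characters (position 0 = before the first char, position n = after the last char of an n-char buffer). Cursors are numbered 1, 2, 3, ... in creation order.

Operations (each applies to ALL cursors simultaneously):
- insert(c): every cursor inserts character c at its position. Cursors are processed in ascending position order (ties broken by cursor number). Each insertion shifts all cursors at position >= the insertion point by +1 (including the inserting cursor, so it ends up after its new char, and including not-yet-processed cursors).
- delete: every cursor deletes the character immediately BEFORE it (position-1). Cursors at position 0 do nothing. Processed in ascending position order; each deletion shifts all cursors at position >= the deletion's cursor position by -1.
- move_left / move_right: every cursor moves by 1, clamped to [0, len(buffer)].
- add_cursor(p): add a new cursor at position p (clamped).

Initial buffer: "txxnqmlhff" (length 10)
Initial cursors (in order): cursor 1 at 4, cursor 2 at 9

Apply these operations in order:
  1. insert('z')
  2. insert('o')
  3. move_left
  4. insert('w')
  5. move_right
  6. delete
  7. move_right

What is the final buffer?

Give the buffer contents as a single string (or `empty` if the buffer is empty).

After op 1 (insert('z')): buffer="txxnzqmlhfzf" (len 12), cursors c1@5 c2@11, authorship ....1.....2.
After op 2 (insert('o')): buffer="txxnzoqmlhfzof" (len 14), cursors c1@6 c2@13, authorship ....11.....22.
After op 3 (move_left): buffer="txxnzoqmlhfzof" (len 14), cursors c1@5 c2@12, authorship ....11.....22.
After op 4 (insert('w')): buffer="txxnzwoqmlhfzwof" (len 16), cursors c1@6 c2@14, authorship ....111.....222.
After op 5 (move_right): buffer="txxnzwoqmlhfzwof" (len 16), cursors c1@7 c2@15, authorship ....111.....222.
After op 6 (delete): buffer="txxnzwqmlhfzwf" (len 14), cursors c1@6 c2@13, authorship ....11.....22.
After op 7 (move_right): buffer="txxnzwqmlhfzwf" (len 14), cursors c1@7 c2@14, authorship ....11.....22.

Answer: txxnzwqmlhfzwf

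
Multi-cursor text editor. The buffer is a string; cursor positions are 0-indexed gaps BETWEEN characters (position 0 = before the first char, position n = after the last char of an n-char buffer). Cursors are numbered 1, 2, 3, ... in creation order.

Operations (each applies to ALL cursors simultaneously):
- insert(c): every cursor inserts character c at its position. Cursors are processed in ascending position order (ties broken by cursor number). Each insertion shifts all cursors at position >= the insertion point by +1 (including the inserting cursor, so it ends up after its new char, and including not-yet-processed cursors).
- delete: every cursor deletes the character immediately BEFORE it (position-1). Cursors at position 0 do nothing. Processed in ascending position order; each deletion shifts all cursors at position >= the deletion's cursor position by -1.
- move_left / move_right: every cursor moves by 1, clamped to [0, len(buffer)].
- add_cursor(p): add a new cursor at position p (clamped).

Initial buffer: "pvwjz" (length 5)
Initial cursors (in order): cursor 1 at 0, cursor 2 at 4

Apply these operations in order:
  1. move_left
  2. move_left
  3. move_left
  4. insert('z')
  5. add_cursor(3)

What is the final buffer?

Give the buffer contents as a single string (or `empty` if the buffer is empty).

Answer: zpzvwjz

Derivation:
After op 1 (move_left): buffer="pvwjz" (len 5), cursors c1@0 c2@3, authorship .....
After op 2 (move_left): buffer="pvwjz" (len 5), cursors c1@0 c2@2, authorship .....
After op 3 (move_left): buffer="pvwjz" (len 5), cursors c1@0 c2@1, authorship .....
After op 4 (insert('z')): buffer="zpzvwjz" (len 7), cursors c1@1 c2@3, authorship 1.2....
After op 5 (add_cursor(3)): buffer="zpzvwjz" (len 7), cursors c1@1 c2@3 c3@3, authorship 1.2....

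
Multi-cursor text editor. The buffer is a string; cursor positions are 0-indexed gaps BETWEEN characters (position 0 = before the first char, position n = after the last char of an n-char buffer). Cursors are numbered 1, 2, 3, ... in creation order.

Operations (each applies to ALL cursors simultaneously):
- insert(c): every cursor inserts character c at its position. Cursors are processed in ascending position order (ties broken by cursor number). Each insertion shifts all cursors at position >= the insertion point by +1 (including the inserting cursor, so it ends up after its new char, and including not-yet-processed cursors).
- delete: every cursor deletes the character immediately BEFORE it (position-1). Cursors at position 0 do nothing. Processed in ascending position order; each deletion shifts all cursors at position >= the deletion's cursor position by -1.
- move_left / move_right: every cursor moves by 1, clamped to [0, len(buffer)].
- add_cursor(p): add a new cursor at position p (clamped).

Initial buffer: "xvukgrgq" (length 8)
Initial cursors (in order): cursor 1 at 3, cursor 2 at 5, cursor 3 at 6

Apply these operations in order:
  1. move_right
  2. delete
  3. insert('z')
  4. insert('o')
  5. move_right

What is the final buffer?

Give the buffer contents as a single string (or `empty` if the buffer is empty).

After op 1 (move_right): buffer="xvukgrgq" (len 8), cursors c1@4 c2@6 c3@7, authorship ........
After op 2 (delete): buffer="xvugq" (len 5), cursors c1@3 c2@4 c3@4, authorship .....
After op 3 (insert('z')): buffer="xvuzgzzq" (len 8), cursors c1@4 c2@7 c3@7, authorship ...1.23.
After op 4 (insert('o')): buffer="xvuzogzzooq" (len 11), cursors c1@5 c2@10 c3@10, authorship ...11.2323.
After op 5 (move_right): buffer="xvuzogzzooq" (len 11), cursors c1@6 c2@11 c3@11, authorship ...11.2323.

Answer: xvuzogzzooq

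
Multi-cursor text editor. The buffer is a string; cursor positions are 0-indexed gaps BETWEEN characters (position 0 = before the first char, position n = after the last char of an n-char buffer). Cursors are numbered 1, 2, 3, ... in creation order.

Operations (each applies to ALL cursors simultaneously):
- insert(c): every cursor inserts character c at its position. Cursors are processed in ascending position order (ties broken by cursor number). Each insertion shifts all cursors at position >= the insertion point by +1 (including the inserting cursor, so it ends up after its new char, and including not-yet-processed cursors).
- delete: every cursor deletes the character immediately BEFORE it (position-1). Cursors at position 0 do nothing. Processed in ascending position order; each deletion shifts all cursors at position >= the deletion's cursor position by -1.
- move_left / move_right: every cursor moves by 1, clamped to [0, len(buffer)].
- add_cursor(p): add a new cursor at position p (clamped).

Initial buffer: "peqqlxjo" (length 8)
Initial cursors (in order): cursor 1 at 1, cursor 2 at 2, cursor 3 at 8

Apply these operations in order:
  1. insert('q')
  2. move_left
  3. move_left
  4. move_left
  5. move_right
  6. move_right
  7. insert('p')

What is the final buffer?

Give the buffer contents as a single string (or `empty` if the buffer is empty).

After op 1 (insert('q')): buffer="pqeqqqlxjoq" (len 11), cursors c1@2 c2@4 c3@11, authorship .1.2......3
After op 2 (move_left): buffer="pqeqqqlxjoq" (len 11), cursors c1@1 c2@3 c3@10, authorship .1.2......3
After op 3 (move_left): buffer="pqeqqqlxjoq" (len 11), cursors c1@0 c2@2 c3@9, authorship .1.2......3
After op 4 (move_left): buffer="pqeqqqlxjoq" (len 11), cursors c1@0 c2@1 c3@8, authorship .1.2......3
After op 5 (move_right): buffer="pqeqqqlxjoq" (len 11), cursors c1@1 c2@2 c3@9, authorship .1.2......3
After op 6 (move_right): buffer="pqeqqqlxjoq" (len 11), cursors c1@2 c2@3 c3@10, authorship .1.2......3
After op 7 (insert('p')): buffer="pqpepqqqlxjopq" (len 14), cursors c1@3 c2@5 c3@13, authorship .11.22......33

Answer: pqpepqqqlxjopq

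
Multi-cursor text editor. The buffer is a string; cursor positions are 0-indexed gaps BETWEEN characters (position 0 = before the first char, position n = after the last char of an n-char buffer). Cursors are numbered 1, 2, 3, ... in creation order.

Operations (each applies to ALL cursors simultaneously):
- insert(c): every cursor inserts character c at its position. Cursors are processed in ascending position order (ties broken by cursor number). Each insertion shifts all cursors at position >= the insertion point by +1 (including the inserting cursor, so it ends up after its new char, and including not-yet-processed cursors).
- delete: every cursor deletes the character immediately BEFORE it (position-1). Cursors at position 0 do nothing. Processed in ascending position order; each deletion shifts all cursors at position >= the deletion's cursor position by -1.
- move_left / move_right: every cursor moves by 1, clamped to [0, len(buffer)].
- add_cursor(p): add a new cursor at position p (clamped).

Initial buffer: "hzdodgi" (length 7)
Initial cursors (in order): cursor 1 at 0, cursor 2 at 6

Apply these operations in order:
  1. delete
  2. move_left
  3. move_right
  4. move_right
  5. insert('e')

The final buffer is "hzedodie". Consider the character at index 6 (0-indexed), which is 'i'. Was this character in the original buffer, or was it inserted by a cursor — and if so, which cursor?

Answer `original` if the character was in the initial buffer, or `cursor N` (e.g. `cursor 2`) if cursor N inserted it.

Answer: original

Derivation:
After op 1 (delete): buffer="hzdodi" (len 6), cursors c1@0 c2@5, authorship ......
After op 2 (move_left): buffer="hzdodi" (len 6), cursors c1@0 c2@4, authorship ......
After op 3 (move_right): buffer="hzdodi" (len 6), cursors c1@1 c2@5, authorship ......
After op 4 (move_right): buffer="hzdodi" (len 6), cursors c1@2 c2@6, authorship ......
After op 5 (insert('e')): buffer="hzedodie" (len 8), cursors c1@3 c2@8, authorship ..1....2
Authorship (.=original, N=cursor N): . . 1 . . . . 2
Index 6: author = original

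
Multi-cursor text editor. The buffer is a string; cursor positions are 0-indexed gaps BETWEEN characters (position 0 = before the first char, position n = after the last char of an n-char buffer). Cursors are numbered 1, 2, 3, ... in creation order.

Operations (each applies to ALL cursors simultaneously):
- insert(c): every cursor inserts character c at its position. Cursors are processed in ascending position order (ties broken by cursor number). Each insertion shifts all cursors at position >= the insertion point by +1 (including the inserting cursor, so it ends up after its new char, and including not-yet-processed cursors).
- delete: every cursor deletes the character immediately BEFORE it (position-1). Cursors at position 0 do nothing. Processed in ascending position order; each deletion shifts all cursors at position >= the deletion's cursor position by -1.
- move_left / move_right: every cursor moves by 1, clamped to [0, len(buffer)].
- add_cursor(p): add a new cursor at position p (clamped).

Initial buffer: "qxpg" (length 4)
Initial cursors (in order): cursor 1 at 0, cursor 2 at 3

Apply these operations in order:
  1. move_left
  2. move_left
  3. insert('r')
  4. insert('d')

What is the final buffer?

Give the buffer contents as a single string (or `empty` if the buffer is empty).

After op 1 (move_left): buffer="qxpg" (len 4), cursors c1@0 c2@2, authorship ....
After op 2 (move_left): buffer="qxpg" (len 4), cursors c1@0 c2@1, authorship ....
After op 3 (insert('r')): buffer="rqrxpg" (len 6), cursors c1@1 c2@3, authorship 1.2...
After op 4 (insert('d')): buffer="rdqrdxpg" (len 8), cursors c1@2 c2@5, authorship 11.22...

Answer: rdqrdxpg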